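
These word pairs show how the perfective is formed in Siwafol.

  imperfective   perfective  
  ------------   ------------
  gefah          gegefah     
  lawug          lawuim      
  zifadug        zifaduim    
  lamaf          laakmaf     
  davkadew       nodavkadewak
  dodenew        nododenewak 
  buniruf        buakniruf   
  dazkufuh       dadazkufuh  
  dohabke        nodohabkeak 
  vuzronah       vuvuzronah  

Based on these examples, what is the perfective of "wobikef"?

dazkufuh and zifadug both have last vowel 'u' yet inflect differently (dadazkufuh, zifaduim), so the last vowel is not what conditions the rule; the final letter is.
"wobikef" ends in -f. The stems ending in -f (buniruf → buakniruf, lamaf → laakmaf) insert -ak- after the first vowel.
So wobikef → woakbikef.

woakbikef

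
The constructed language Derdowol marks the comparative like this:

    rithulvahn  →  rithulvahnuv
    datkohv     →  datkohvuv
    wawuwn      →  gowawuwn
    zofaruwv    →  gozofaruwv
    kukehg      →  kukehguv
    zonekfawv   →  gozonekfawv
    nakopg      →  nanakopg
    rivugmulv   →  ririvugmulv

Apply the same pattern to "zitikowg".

nakopg and kukehg both end in -g yet inflect differently (nanakopg, kukehguv), so the final letter is not what conditions the rule; the second-to-last letter is.
"zitikowg" has second-to-last letter 'w'. The stems whose second-to-last letter is 'w' (zofaruwv → gozofaruwv, zonekfawv → gozonekfawv, wawuwn → gowawuwn) add the prefix go-.
The other patterns: stems whose second-to-last letter is 'l' or 'p' repeat the first consonant+vowel as a prefix; stems whose second-to-last letter is 'h' add -uv.
So zitikowg → gozitikowg.

gozitikowg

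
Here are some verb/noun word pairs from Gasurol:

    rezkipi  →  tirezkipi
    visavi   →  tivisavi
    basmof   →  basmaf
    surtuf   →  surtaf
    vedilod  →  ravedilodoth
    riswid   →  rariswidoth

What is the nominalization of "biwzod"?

basmof and vedilod both have last vowel 'o' yet inflect differently (basmaf, ravedilodoth), so the last vowel is not what conditions the rule; the final letter is.
"biwzod" ends in -d. The stems ending in -d (vedilod → ravedilodoth, riswid → rariswidoth) add ra- … -oth around the stem.
The other patterns: stems ending in -i add the prefix ti-; stems ending in -f change the last vowel to 'a'.
So biwzod → rabiwzodoth.

rabiwzodoth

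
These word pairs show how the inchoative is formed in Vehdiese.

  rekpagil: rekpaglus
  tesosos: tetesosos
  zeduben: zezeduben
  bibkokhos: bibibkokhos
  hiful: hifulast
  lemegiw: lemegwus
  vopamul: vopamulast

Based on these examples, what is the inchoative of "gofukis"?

rekpagil and vopamul both end in -l yet inflect differently (rekpaglus, vopamulast), so the final letter is not what conditions the rule; the last vowel is.
"gofukis" has last vowel 'i'. The stems whose last vowel is 'i' (rekpagil → rekpaglus, lemegiw → lemegwus) delete the last vowel and add -us.
The other patterns: stems whose last vowel is 'e' or 'o' repeat the first consonant+vowel as a prefix; stems whose last vowel is 'u' add -ast.
So gofukis → gofuksus.

gofuksus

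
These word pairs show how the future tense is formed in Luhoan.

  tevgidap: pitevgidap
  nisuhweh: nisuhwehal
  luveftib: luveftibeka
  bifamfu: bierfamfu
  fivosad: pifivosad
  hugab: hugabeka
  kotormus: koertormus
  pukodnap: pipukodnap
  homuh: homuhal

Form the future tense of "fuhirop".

hugab and fivosad both have last vowel 'a' yet inflect differently (hugabeka, pifivosad), so the last vowel is not what conditions the rule; the final letter is.
"fuhirop" ends in -p. The stems ending in -p (tevgidap → pitevgidap, pukodnap → pipukodnap) add the prefix pi-.
So fuhirop → pifuhirop.

pifuhirop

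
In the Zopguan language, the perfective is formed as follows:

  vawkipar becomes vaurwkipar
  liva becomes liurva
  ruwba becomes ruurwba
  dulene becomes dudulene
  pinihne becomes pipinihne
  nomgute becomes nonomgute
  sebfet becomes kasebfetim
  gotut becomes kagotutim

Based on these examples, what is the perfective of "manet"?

dulene and sebfet both have last vowel 'e' yet inflect differently (dudulene, kasebfetim), so the last vowel is not what conditions the rule; the final letter is.
"manet" ends in -t. The stems ending in -t (sebfet → kasebfetim, gotut → kagotutim) add ka- … -im around the stem.
The other patterns: stems ending in -a or -r insert -ur- after the first vowel; stems ending in -e repeat the first consonant+vowel as a prefix.
So manet → kamanetim.

kamanetim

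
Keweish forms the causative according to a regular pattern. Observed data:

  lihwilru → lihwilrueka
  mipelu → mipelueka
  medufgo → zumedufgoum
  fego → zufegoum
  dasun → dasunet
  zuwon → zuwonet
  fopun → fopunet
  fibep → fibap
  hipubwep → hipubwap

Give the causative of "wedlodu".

wedlodueka

lihwilru and dasun both have last vowel 'u' yet inflect differently (lihwilrueka, dasunet), so the last vowel is not what conditions the rule; the final letter is.
"wedlodu" ends in -u. The stems ending in -u (lihwilru → lihwilrueka, mipelu → mipelueka) add -eka.
The other patterns: stems ending in -o add zu- … -um around the stem; stems ending in -n add -et; stems ending in -p change the last vowel to 'a'.
So wedlodu → wedlodueka.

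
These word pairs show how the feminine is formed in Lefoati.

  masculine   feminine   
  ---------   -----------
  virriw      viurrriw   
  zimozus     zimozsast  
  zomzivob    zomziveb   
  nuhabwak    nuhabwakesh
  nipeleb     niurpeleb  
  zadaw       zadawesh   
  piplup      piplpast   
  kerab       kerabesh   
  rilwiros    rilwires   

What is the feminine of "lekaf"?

lekafesh

virriw and zadaw both end in -w yet inflect differently (viurrriw, zadawesh), so the final letter is not what conditions the rule; the last vowel is.
"lekaf" has last vowel 'a'. The stems whose last vowel is 'a' (zadaw → zadawesh, nuhabwak → nuhabwakesh, kerab → kerabesh) add -esh.
So lekaf → lekafesh.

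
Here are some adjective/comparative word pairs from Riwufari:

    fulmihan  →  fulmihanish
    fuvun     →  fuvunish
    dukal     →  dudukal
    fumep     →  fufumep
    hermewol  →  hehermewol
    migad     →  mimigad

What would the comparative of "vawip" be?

fulmihan and dukal both have last vowel 'a' yet inflect differently (fulmihanish, dudukal), so the last vowel is not what conditions the rule; the final letter is.
"vawip" ends in -p. The one such stem in the data (fumep → fufumep) repeats the first consonant+vowel as a prefix (as do dukal, hermewol), so the same rule applies.
So vawip → vavawip.

vavawip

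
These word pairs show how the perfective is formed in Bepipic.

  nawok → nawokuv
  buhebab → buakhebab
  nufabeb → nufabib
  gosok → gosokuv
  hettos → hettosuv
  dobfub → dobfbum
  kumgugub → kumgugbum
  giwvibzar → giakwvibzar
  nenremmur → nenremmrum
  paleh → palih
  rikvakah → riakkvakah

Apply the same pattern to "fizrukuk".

fizrukkum

nenremmur and giwvibzar both end in -r yet inflect differently (nenremmrum, giakwvibzar), so the final letter is not what conditions the rule; the last vowel is.
"fizrukuk" has last vowel 'u'. The stems whose last vowel is 'u' (kumgugub → kumgugbum, dobfub → dobfbum, nenremmur → nenremmrum) delete the last vowel and add -um.
The other patterns: stems whose last vowel is 'o' add -uv; stems whose last vowel is 'a' insert -ak- after the first vowel; stems whose last vowel is 'e' change the last vowel to 'i'.
So fizrukuk → fizrukkum.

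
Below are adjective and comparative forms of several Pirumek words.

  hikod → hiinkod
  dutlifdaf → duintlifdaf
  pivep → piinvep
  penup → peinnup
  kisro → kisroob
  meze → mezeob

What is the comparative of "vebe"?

vebeob

"vebe" ends in a vowel. The stems ending in a vowel (meze → mezeob, kisro → kisroob) add -ob.
So vebe → vebeob.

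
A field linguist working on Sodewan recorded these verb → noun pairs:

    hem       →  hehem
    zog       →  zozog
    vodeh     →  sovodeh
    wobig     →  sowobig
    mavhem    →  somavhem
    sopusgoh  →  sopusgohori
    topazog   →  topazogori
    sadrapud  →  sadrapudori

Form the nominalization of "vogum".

sovogum

"vogum" has 2 vowels. The stems with 2 vowels (vodeh → sovodeh, wobig → sowobig, mavhem → somavhem) add the prefix so-.
The other patterns: stems with 1 vowel repeat the first consonant+vowel as a prefix; stems with 3 vowels add -ori.
So vogum → sovogum.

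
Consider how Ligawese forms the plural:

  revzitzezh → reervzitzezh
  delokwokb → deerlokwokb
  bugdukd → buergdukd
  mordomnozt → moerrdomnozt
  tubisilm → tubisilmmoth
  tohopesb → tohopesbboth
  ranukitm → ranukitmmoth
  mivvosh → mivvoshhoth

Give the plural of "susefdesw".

susefdeswwoth

delokwokb and tohopesb both end in -b yet inflect differently (deerlokwokb, tohopesbboth), so the final letter is not what conditions the rule; the second-to-last letter is.
"susefdesw" has second-to-last letter 's'. The stems whose second-to-last letter is 's' (tohopesb → tohopesbboth, mivvosh → mivvoshhoth) double the final consonant and add -oth.
So susefdesw → susefdeswwoth.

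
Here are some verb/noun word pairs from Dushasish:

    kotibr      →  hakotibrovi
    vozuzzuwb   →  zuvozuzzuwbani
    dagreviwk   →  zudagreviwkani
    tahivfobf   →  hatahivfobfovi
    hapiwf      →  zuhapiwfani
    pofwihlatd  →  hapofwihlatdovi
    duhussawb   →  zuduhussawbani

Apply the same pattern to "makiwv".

hapiwf and tahivfobf both end in -f yet inflect differently (zuhapiwfani, hatahivfobfovi), so the final letter is not what conditions the rule; the second-to-last letter is.
"makiwv" has second-to-last letter 'w'. The stems whose second-to-last letter is 'w' (vozuzzuwb → zuvozuzzuwbani, duhussawb → zuduhussawbani, dagreviwk → zudagreviwkani) add zu- … -ani around the stem.
The other pattern: stems whose second-to-last letter is 'b' or 't' add ha- … -ovi around the stem.
So makiwv → zumakiwvani.

zumakiwvani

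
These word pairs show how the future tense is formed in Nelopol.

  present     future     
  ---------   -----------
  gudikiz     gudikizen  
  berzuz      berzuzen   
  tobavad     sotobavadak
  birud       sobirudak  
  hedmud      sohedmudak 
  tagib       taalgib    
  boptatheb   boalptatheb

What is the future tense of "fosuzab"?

foalsuzab

"fosuzab" ends in -b. The stems ending in -b (tagib → taalgib, boptatheb → boalptatheb) insert -al- after the first vowel.
So fosuzab → foalsuzab.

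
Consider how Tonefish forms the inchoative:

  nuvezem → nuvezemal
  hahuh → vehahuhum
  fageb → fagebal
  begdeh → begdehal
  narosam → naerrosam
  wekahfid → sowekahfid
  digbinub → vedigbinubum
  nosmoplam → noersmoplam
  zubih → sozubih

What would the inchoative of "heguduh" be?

veheguduhum

zubih and hahuh both end in -h yet inflect differently (sozubih, vehahuhum), so the final letter is not what conditions the rule; the last vowel is.
"heguduh" has last vowel 'u'. The stems whose last vowel is 'u' (digbinub → vedigbinubum, hahuh → vehahuhum) add ve- … -um around the stem.
The other patterns: stems whose last vowel is 'a' insert -er- after the first vowel; stems whose last vowel is 'i' add the prefix so-; stems whose last vowel is 'e' add -al.
So heguduh → veheguduhum.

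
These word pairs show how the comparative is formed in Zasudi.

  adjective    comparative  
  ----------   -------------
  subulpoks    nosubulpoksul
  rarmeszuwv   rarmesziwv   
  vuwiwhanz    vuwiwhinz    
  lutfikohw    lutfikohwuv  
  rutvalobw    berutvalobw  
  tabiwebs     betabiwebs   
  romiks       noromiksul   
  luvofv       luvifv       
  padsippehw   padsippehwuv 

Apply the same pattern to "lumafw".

lumifw

"lumafw" has second-to-last letter 'f'. The one such stem in the data (luvofv → luvifv) changes the last vowel to 'i' (as do vuwiwhanz, rarmeszuwv), so the same rule applies.
The other patterns: stems whose second-to-last letter is 'h' add -uv; stems whose second-to-last letter is 'b' add the prefix be-; stems whose second-to-last letter is 'k' add no- … -ul around the stem.
So lumafw → lumifw.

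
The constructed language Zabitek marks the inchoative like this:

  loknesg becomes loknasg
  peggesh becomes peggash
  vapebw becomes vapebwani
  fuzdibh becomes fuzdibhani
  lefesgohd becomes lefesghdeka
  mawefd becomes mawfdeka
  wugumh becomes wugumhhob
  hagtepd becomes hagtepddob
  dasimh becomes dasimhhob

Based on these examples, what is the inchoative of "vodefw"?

vodfweka

"vodefw" has second-to-last letter 'f'. The one such stem in the data (mawefd → mawfdeka) deletes the last vowel and adds -eka (as does lefesgohd), so the same rule applies.
The other patterns: stems whose second-to-last letter is 's' change the last vowel to 'a'; stems whose second-to-last letter is 'b' add -ani; stems whose second-to-last letter is 'm' or 'p' double the final consonant and add -ob.
So vodefw → vodfweka.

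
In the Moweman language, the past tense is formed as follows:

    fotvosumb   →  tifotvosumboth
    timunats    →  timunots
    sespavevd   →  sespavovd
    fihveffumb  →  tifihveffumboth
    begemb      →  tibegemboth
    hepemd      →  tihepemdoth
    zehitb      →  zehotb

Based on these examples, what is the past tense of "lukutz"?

fotvosumb and zehitb both end in -b yet inflect differently (tifotvosumboth, zehotb), so the final letter is not what conditions the rule; the second-to-last letter is.
"lukutz" has second-to-last letter 't'. The stems whose second-to-last letter is 't' (timunats → timunots, zehitb → zehotb) change the last vowel to 'o'.
So lukutz → lukotz.

lukotz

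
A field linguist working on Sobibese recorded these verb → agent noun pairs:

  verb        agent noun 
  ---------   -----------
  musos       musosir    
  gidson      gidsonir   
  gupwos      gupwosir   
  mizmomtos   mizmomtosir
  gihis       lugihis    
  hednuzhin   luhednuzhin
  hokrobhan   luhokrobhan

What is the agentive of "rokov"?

musos and gihis both end in -s yet inflect differently (musosir, lugihis), so the final letter is not what conditions the rule; the last vowel is.
"rokov" has last vowel 'o'. The stems whose last vowel is 'o' (musos → musosir, gidson → gidsonir, gupwos → gupwosir) add -ir.
The other pattern: stems whose last vowel is 'a' or 'i' add the prefix lu-.
So rokov → rokovir.

rokovir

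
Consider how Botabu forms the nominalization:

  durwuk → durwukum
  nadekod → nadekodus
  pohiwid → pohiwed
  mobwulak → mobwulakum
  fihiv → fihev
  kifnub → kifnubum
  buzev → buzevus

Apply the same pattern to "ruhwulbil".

"ruhwulbil" has last vowel 'i'. The stems whose last vowel is 'i' (pohiwid → pohiwed, fihiv → fihev) change the last vowel to 'e'.
The other patterns: stems whose last vowel is 'e' or 'o' add -us; stems whose last vowel is 'a' or 'u' add -um.
So ruhwulbil → ruhwulbel.

ruhwulbel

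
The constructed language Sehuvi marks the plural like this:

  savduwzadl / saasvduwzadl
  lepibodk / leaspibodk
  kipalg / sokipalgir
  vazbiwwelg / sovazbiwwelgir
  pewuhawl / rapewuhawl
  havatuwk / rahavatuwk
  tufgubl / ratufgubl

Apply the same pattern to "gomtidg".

savduwzadl and pewuhawl both end in -l yet inflect differently (saasvduwzadl, rapewuhawl), so the final letter is not what conditions the rule; the second-to-last letter is.
"gomtidg" has second-to-last letter 'd'. The stems whose second-to-last letter is 'd' (savduwzadl → saasvduwzadl, lepibodk → leaspibodk) insert -as- after the first vowel.
So gomtidg → goasmtidg.

goasmtidg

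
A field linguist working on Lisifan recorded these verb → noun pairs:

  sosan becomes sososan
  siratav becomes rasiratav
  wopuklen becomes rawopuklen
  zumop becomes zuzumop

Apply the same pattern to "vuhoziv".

"vuhoziv" has 3 vowels. The stems with 3 vowels (wopuklen → rawopuklen, siratav → rasiratav) add the prefix ra-.
So vuhoziv → ravuhoziv.

ravuhoziv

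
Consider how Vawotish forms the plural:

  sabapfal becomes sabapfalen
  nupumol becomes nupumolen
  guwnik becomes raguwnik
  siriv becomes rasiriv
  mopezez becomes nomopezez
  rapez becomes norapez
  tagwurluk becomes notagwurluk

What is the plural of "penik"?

rapenik

guwnik and tagwurluk both end in -k yet inflect differently (raguwnik, notagwurluk), so the final letter is not what conditions the rule; the last vowel is.
"penik" has last vowel 'i'. The stems whose last vowel is 'i' (guwnik → raguwnik, siriv → rasiriv) add the prefix ra-.
So penik → rapenik.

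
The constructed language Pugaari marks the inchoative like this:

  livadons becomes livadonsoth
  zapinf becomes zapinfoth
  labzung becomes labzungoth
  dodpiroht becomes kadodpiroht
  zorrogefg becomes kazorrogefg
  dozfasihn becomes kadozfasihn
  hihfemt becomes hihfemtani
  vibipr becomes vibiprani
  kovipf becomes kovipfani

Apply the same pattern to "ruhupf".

labzung and zorrogefg both end in -g yet inflect differently (labzungoth, kazorrogefg), so the final letter is not what conditions the rule; the second-to-last letter is.
"ruhupf" has second-to-last letter 'p'. The stems whose second-to-last letter is 'p' (vibipr → vibiprani, kovipf → kovipfani) add -ani.
The other patterns: stems whose second-to-last letter is 'n' add -oth; stems whose second-to-last letter is 'f' or 'h' add the prefix ka-.
So ruhupf → ruhupfani.

ruhupfani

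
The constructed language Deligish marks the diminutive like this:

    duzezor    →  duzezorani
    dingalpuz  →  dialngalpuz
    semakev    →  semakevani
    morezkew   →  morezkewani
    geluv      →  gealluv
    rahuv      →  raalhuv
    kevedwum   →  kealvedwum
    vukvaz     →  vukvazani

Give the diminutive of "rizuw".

rialzuw

dingalpuz and vukvaz both end in -z yet inflect differently (dialngalpuz, vukvazani), so the final letter is not what conditions the rule; the last vowel is.
"rizuw" has last vowel 'u'. The stems whose last vowel is 'u' (kevedwum → kealvedwum, geluv → gealluv, dingalpuz → dialngalpuz) insert -al- after the first vowel.
So rizuw → rialzuw.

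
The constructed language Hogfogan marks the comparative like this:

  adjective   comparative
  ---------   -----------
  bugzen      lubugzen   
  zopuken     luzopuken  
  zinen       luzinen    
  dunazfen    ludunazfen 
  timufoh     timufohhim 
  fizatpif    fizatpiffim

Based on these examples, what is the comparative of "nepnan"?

lunepnan

"nepnan" ends in -n. The stems ending in -n (bugzen → lubugzen, zopuken → luzopuken, zinen → luzinen) add the prefix lu-.
So nepnan → lunepnan.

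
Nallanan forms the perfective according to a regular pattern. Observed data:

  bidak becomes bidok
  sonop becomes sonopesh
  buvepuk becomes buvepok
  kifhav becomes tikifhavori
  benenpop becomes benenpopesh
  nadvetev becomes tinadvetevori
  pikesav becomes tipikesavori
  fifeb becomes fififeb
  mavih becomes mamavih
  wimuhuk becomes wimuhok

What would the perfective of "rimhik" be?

rimhok

pikesav and bidak both have last vowel 'a' yet inflect differently (tipikesavori, bidok), so the last vowel is not what conditions the rule; the final letter is.
"rimhik" ends in -k. The stems ending in -k (buvepuk → buvepok, bidak → bidok, wimuhuk → wimuhok) change the last vowel to 'o'.
So rimhik → rimhok.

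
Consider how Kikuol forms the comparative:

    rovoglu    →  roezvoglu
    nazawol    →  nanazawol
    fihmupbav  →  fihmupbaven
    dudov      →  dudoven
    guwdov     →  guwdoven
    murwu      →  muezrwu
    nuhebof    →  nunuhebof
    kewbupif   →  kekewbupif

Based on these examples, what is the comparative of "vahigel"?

vavahigel

guwdov and nazawol both have last vowel 'o' yet inflect differently (guwdoven, nanazawol), so the last vowel is not what conditions the rule; the final letter is.
"vahigel" ends in -l. The one such stem in the data (nazawol → nanazawol) repeats the first consonant+vowel as a prefix (as do kewbupif, nuhebof), so the same rule applies.
So vahigel → vavahigel.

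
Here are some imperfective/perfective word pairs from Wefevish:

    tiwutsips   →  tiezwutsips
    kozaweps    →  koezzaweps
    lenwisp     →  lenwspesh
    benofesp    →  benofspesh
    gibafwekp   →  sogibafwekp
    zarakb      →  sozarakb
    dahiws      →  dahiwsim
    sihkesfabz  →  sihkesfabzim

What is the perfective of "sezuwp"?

lenwisp and gibafwekp both end in -p yet inflect differently (lenwspesh, sogibafwekp), so the final letter is not what conditions the rule; the second-to-last letter is.
"sezuwp" has second-to-last letter 'w'. The one such stem in the data (dahiws → dahiwsim) adds -im, so the same rule applies.
So sezuwp → sezuwpim.

sezuwpim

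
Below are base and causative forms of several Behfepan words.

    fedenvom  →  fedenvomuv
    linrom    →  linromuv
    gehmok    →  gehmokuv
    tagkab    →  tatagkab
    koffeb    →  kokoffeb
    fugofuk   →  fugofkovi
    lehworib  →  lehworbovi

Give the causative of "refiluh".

refilhovi

gehmok and fugofuk both end in -k yet inflect differently (gehmokuv, fugofkovi), so the final letter is not what conditions the rule; the last vowel is.
"refiluh" has last vowel 'u'. The one such stem in the data (fugofuk → fugofkovi) deletes the last vowel and adds -ovi (as does lehworib), so the same rule applies.
So refiluh → refilhovi.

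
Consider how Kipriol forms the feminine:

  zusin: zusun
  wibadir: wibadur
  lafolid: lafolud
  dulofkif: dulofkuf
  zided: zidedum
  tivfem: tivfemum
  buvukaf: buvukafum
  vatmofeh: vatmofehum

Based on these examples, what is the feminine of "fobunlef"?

lafolid and zided both end in -d yet inflect differently (lafolud, zidedum), so the final letter is not what conditions the rule; the last vowel is.
"fobunlef" has last vowel 'e'. The stems whose last vowel is 'e' (zided → zidedum, tivfem → tivfemum, vatmofeh → vatmofehum) add -um.
The other pattern: stems whose last vowel is 'i' change the last vowel to 'u'.
So fobunlef → fobunlefum.

fobunlefum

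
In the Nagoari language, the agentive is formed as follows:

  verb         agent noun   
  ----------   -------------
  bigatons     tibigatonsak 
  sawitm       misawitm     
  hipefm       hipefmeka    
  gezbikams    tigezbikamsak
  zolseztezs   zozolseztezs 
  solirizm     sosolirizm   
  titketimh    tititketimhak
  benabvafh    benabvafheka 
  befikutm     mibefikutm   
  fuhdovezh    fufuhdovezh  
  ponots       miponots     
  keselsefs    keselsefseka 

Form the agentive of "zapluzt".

hipefm and solirizm both end in -m yet inflect differently (hipefmeka, sosolirizm), so the final letter is not what conditions the rule; the second-to-last letter is.
"zapluzt" has second-to-last letter 'z'. The stems whose second-to-last letter is 'z' (solirizm → sosolirizm, fuhdovezh → fufuhdovezh, zolseztezs → zozolseztezs) repeat the first consonant+vowel as a prefix.
The other patterns: stems whose second-to-last letter is 'f' add -eka; stems whose second-to-last letter is 't' add the prefix mi-; stems whose second-to-last letter is 'm' or 'n' add ti- … -ak around the stem.
So zapluzt → zazapluzt.

zazapluzt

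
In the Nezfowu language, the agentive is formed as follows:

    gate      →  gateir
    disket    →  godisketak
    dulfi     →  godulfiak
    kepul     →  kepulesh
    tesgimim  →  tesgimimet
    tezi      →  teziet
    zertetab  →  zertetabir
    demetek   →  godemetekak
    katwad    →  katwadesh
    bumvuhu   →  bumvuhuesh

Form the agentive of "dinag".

tezi and dulfi both end in -i yet inflect differently (teziet, godulfiak), so the final letter is not what conditions the rule; the first letter is.
"dinag" begins with d-. The stems beginning with d- (demetek → godemetekak, disket → godisketak, dulfi → godulfiak) add go- … -ak around the stem.
The other patterns: stems beginning with t- add -et; stems beginning with b- or k- add -esh; stems beginning with g- or z- add -ir.
So dinag → godinagak.

godinagak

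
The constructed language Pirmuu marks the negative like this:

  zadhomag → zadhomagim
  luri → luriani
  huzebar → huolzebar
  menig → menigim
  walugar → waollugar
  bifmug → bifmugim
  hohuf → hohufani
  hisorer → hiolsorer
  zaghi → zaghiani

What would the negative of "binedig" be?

zadhomag and huzebar both have last vowel 'a' yet inflect differently (zadhomagim, huolzebar), so the last vowel is not what conditions the rule; the final letter is.
"binedig" ends in -g. The stems ending in -g (zadhomag → zadhomagim, menig → menigim, bifmug → bifmugim) add -im.
So binedig → binedigim.

binedigim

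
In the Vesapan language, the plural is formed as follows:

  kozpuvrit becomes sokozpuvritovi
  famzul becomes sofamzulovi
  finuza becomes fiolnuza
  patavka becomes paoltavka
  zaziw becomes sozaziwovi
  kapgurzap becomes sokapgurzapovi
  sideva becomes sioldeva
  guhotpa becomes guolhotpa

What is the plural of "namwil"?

kapgurzap and guhotpa both have last vowel 'a' yet inflect differently (sokapgurzapovi, guolhotpa), so the last vowel is not what conditions the rule; whether the stem ends in a vowel or a consonant is.
"namwil" ends in a consonant. The stems ending in a consonant (kozpuvrit → sokozpuvritovi, famzul → sofamzulovi, kapgurzap → sokapgurzapovi) add so- … -ovi around the stem.
The other pattern: stems ending in a vowel insert -ol- after the first vowel.
So namwil → sonamwilovi.

sonamwilovi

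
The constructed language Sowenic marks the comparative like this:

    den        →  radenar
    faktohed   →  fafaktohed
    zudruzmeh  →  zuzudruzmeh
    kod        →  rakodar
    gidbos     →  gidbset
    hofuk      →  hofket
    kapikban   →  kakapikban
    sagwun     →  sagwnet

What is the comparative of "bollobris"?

den and sagwun both end in -n yet inflect differently (radenar, sagwnet), so the final letter is not what conditions the rule; the number of vowels is.
"bollobris" has 3 vowels. The stems with 3 vowels (zudruzmeh → zuzudruzmeh, faktohed → fafaktohed, kapikban → kakapikban) repeat the first consonant+vowel as a prefix.
The other patterns: stems with 1 vowel add ra- … -ar around the stem; stems with 2 vowels delete the last vowel and add -et.
So bollobris → bobollobris.

bobollobris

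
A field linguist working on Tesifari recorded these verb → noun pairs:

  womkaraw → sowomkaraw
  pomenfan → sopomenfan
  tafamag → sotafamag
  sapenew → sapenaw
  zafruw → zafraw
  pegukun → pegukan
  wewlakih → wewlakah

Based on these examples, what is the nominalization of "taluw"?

womkaraw and sapenew both end in -w yet inflect differently (sowomkaraw, sapenaw), so the final letter is not what conditions the rule; the last vowel is.
"taluw" has last vowel 'u'. The stems whose last vowel is 'u' (zafruw → zafraw, pegukun → pegukan) change the last vowel to 'a'.
The other pattern: stems whose last vowel is 'a' add the prefix so-.
So taluw → talaw.

talaw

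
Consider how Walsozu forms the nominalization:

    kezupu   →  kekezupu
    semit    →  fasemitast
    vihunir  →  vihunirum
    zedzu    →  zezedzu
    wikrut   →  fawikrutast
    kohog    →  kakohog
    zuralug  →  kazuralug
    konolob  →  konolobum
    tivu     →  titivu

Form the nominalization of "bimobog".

kabimobog

zedzu and zuralug both have last vowel 'u' yet inflect differently (zezedzu, kazuralug), so the last vowel is not what conditions the rule; the final letter is.
"bimobog" ends in -g. The stems ending in -g (kohog → kakohog, zuralug → kazuralug) add the prefix ka-.
So bimobog → kabimobog.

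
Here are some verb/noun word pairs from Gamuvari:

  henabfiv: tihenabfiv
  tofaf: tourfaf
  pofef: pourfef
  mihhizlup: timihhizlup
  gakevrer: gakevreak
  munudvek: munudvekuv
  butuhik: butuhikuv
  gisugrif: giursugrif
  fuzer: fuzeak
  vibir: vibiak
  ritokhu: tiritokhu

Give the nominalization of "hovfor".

hovfoak

butuhik and gisugrif both have last vowel 'i' yet inflect differently (butuhikuv, giursugrif), so the last vowel is not what conditions the rule; the final letter is.
"hovfor" ends in -r. The stems ending in -r (fuzer → fuzeak, vibir → vibiak, gakevrer → gakevreak) drop the final letter and add -ak.
So hovfor → hovfoak.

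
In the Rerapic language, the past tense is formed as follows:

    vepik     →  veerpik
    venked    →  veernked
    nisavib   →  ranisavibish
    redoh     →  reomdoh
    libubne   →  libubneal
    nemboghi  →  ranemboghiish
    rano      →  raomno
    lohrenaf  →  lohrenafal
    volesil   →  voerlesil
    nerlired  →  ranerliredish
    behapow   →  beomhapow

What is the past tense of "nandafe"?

ranandafeish

nerlired and venked both end in -d yet inflect differently (ranerliredish, veernked), so the final letter is not what conditions the rule; the first letter is.
"nandafe" begins with n-. The stems beginning with n- (nemboghi → ranemboghiish, nisavib → ranisavibish, nerlired → ranerliredish) add ra- … -ish around the stem.
So nandafe → ranandafeish.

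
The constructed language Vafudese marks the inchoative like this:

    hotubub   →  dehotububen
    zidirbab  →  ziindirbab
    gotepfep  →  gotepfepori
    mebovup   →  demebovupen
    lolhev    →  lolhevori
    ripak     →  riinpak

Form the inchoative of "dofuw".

dedofuwen

zidirbab and hotubub both end in -b yet inflect differently (ziindirbab, dehotububen), so the final letter is not what conditions the rule; the last vowel is.
"dofuw" has last vowel 'u'. The stems whose last vowel is 'u' (mebovup → demebovupen, hotubub → dehotububen) add de- … -en around the stem.
So dofuw → dedofuwen.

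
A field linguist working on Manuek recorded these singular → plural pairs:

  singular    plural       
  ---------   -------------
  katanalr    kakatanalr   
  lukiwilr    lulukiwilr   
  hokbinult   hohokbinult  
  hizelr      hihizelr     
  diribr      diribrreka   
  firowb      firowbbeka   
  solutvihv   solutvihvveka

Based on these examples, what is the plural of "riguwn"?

"riguwn" has second-to-last letter 'w'. The one such stem in the data (firowb → firowbbeka) doubles the final consonant and adds -eka (as do diribr, solutvihv), so the same rule applies.
The other pattern: stems whose second-to-last letter is 'l' repeat the first consonant+vowel as a prefix.
So riguwn → riguwnneka.

riguwnneka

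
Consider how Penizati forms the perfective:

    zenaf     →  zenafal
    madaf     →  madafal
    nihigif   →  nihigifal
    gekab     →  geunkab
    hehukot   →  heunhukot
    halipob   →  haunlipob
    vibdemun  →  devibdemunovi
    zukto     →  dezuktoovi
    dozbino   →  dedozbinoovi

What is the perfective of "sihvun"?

desihvunovi

zenaf and gekab both have last vowel 'a' yet inflect differently (zenafal, geunkab), so the last vowel is not what conditions the rule; the final letter is.
"sihvun" ends in -n. The one such stem in the data (vibdemun → devibdemunovi) adds de- … -ovi around the stem, so the same rule applies.
The other patterns: stems ending in -f add -al; stems ending in -b or -t insert -un- after the first vowel.
So sihvun → desihvunovi.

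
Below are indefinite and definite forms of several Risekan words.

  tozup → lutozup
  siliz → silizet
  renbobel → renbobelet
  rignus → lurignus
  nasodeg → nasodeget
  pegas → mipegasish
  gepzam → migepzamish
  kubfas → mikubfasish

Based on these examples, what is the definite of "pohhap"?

rignus and kubfas both end in -s yet inflect differently (lurignus, mikubfasish), so the final letter is not what conditions the rule; the last vowel is.
"pohhap" has last vowel 'a'. The stems whose last vowel is 'a' (gepzam → migepzamish, kubfas → mikubfasish, pegas → mipegasish) add mi- … -ish around the stem.
So pohhap → mipohhapish.

mipohhapish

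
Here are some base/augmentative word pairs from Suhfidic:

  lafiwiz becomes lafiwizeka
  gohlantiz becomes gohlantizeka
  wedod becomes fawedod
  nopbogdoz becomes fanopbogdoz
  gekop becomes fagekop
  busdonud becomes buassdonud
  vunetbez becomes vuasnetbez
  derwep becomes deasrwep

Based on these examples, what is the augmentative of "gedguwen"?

"gedguwen" has last vowel 'e'. The stems whose last vowel is 'e' (vunetbez → vuasnetbez, derwep → deasrwep) insert -as- after the first vowel.
So gedguwen → geasdguwen.

geasdguwen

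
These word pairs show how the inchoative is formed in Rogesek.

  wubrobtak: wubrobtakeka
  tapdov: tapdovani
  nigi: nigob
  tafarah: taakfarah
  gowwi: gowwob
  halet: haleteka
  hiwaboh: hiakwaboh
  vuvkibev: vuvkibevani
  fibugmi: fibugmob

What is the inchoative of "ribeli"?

ribelob

"ribeli" ends in -i. The stems ending in -i (nigi → nigob, fibugmi → fibugmob, gowwi → gowwob) drop the final letter and add -ob.
The other patterns: stems ending in -h insert -ak- after the first vowel; stems ending in -v add -ani; stems ending in -k or -t add -eka.
So ribeli → ribelob.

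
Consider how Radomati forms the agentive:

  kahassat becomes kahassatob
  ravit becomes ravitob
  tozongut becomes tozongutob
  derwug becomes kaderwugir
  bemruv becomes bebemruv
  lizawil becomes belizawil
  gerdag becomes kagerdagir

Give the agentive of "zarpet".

kahassat and gerdag both have last vowel 'a' yet inflect differently (kahassatob, kagerdagir), so the last vowel is not what conditions the rule; the final letter is.
"zarpet" ends in -t. The stems ending in -t (kahassat → kahassatob, tozongut → tozongutob, ravit → ravitob) add -ob.
So zarpet → zarpetob.

zarpetob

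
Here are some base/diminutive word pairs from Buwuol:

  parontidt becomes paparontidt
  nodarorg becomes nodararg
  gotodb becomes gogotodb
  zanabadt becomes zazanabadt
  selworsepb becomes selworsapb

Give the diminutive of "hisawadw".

gotodb and selworsepb both end in -b yet inflect differently (gogotodb, selworsapb), so the final letter is not what conditions the rule; the second-to-last letter is.
"hisawadw" has second-to-last letter 'd'. The stems whose second-to-last letter is 'd' (gotodb → gogotodb, zanabadt → zazanabadt, parontidt → paparontidt) repeat the first consonant+vowel as a prefix.
The other pattern: stems whose second-to-last letter is 'p' or 'r' change the last vowel to 'a'.
So hisawadw → hihisawadw.

hihisawadw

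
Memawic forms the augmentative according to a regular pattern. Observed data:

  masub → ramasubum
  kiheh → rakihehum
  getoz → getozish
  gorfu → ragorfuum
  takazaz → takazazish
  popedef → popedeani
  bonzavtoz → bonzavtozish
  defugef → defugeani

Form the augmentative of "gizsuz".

gizsuzish

defugef and kiheh both have last vowel 'e' yet inflect differently (defugeani, rakihehum), so the last vowel is not what conditions the rule; the final letter is.
"gizsuz" ends in -z. The stems ending in -z (getoz → getozish, bonzavtoz → bonzavtozish, takazaz → takazazish) add -ish.
The other patterns: stems ending in -f drop the final letter and add -ani; stems ending in -b, -h or -u add ra- … -um around the stem.
So gizsuz → gizsuzish.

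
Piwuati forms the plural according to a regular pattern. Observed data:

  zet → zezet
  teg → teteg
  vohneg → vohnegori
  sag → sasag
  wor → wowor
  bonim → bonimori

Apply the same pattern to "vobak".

vobakori

sag and vohneg both end in -g yet inflect differently (sasag, vohnegori), so the final letter is not what conditions the rule; the number of vowels is.
"vobak" has 2 vowels. The stems with 2 vowels (bonim → bonimori, vohneg → vohnegori) add -ori.
The other pattern: stems with 1 vowel repeat the first consonant+vowel as a prefix.
So vobak → vobakori.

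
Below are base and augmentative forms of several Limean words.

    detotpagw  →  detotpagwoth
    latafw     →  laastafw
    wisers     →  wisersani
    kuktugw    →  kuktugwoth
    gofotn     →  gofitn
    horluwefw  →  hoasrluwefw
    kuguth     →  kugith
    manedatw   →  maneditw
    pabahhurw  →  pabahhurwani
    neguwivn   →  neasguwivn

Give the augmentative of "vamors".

detotpagw and pabahhurw both end in -w yet inflect differently (detotpagwoth, pabahhurwani), so the final letter is not what conditions the rule; the second-to-last letter is.
"vamors" has second-to-last letter 'r'. The stems whose second-to-last letter is 'r' (pabahhurw → pabahhurwani, wisers → wisersani) add -ani.
So vamors → vamorsani.

vamorsani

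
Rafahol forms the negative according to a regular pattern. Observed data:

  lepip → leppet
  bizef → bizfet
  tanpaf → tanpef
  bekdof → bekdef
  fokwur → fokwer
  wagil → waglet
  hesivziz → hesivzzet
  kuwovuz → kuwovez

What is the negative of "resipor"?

"resipor" has last vowel 'o'. The one such stem in the data (bekdof → bekdef) changes the last vowel to 'e' (as do fokwur, kuwovuz), so the same rule applies.
So resipor → resiper.

resiper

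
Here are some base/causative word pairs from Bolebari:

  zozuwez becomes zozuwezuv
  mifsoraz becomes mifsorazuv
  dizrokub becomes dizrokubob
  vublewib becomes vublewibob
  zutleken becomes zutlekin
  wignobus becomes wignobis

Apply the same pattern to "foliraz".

zozuwez and zutleken both have last vowel 'e' yet inflect differently (zozuwezuv, zutlekin), so the last vowel is not what conditions the rule; the final letter is.
"foliraz" ends in -z. The stems ending in -z (zozuwez → zozuwezuv, mifsoraz → mifsorazuv) add -uv.
The other patterns: stems ending in -b add -ob; stems ending in -n or -s change the last vowel to 'i'.
So foliraz → folirazuv.

folirazuv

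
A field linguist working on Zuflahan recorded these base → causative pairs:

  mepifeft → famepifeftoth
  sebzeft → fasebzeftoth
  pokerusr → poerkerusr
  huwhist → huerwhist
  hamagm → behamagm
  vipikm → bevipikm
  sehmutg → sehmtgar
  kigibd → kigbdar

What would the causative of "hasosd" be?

mepifeft and huwhist both end in -t yet inflect differently (famepifeftoth, huerwhist), so the final letter is not what conditions the rule; the second-to-last letter is.
"hasosd" has second-to-last letter 's'. The stems whose second-to-last letter is 's' (pokerusr → poerkerusr, huwhist → huerwhist) insert -er- after the first vowel.
The other patterns: stems whose second-to-last letter is 'f' add fa- … -oth around the stem; stems whose second-to-last letter is 'g' or 'k' add the prefix be-; stems whose second-to-last letter is 'b' or 't' delete the last vowel and add -ar.
So hasosd → haersosd.

haersosd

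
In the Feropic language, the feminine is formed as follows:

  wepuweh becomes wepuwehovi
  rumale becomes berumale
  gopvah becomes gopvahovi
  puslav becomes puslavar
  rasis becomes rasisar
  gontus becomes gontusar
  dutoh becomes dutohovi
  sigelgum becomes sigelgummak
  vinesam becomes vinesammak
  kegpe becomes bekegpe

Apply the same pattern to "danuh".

danuhovi

"danuh" ends in -h. The stems ending in -h (gopvah → gopvahovi, dutoh → dutohovi, wepuweh → wepuwehovi) add -ovi.
The other patterns: stems ending in -e add the prefix be-; stems ending in -m double the final consonant and add -ak; stems ending in -s or -v add -ar.
So danuh → danuhovi.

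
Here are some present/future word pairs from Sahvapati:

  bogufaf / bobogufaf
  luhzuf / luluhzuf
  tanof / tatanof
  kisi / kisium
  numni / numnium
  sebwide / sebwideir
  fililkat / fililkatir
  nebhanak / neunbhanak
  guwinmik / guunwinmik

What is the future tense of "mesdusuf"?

memesdusuf

"mesdusuf" ends in -f. The stems ending in -f (bogufaf → bobogufaf, luhzuf → luluhzuf, tanof → tatanof) repeat the first consonant+vowel as a prefix.
So mesdusuf → memesdusuf.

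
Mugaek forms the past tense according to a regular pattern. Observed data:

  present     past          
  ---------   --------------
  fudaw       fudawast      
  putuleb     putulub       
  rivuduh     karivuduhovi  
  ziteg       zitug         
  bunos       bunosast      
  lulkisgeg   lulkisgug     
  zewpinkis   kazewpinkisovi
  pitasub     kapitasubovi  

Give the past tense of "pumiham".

pumihamast

bunos and zewpinkis both end in -s yet inflect differently (bunosast, kazewpinkisovi), so the final letter is not what conditions the rule; the last vowel is.
"pumiham" has last vowel 'a'. The one such stem in the data (fudaw → fudawast) adds -ast, so the same rule applies.
The other patterns: stems whose last vowel is 'i' or 'u' add ka- … -ovi around the stem; stems whose last vowel is 'e' change the last vowel to 'u'.
So pumiham → pumihamast.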